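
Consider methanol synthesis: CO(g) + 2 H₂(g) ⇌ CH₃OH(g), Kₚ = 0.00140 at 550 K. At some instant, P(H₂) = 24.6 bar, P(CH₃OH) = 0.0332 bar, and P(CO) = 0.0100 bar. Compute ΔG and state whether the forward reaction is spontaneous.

ΔG = 6.25 kJ/mol; the forward reaction is non-spontaneous

Qₚ = P(CH₃OH) / (P(CO)·P(H₂)²) = (0.0332) / ((0.0100)·(24.6)²) = 0.00549
ΔG = RT ln(Qₚ/Kₚ) = (8.314 J mol⁻¹ K⁻¹)(550 K) × ln(0.00549/0.00140)
   = (4.573 kJ/mol)(1.366) = 6.25 kJ/mol
ΔG > 0, so the forward reaction is non-spontaneous (proceeds in reverse).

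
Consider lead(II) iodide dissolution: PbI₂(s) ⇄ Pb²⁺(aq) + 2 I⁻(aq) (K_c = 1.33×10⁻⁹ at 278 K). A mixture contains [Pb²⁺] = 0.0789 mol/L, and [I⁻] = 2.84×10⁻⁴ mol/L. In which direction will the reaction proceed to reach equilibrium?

toward reactants

(PbI₂ is a pure solid — omitted from Q_c.)
Q_c = [Pb²⁺]·[I⁻]² = (0.0789)·(2.84×10⁻⁴)² = 6.36×10⁻⁹
Q_c = 6.36×10⁻⁹ > K_c = 1.33×10⁻⁹, so the reverse reaction proceeds.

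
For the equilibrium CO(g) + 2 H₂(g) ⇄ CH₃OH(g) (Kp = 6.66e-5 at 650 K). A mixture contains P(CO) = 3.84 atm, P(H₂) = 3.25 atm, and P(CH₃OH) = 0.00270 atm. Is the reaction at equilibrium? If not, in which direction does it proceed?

at equilibrium

Qp = P(CH₃OH) / (P(CO)·P(H₂)²) = (0.00270) / ((3.84)·(3.25)²) = 6.66e-5
Qp = 6.66e-5 = Kp, so the system is already at equilibrium.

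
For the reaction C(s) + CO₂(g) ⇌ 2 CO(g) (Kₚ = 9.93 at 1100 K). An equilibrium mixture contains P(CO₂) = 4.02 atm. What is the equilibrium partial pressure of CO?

P(CO) = 6.32 atm

(C is a pure solid — omitted from Kₚ.)
At equilibrium, Kₚ = P(CO)² / P(CO₂) = 9.93.
(P(CO))² / (4.02) = 9.93
P(CO)² = 39.9 ⇒ P(CO) = 6.32 atm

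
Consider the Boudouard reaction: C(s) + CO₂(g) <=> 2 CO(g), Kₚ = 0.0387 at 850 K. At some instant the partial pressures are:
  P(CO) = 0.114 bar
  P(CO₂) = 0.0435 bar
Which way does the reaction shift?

(C is a pure solid — omitted from Qₚ.)
Qₚ = P(CO)² / P(CO₂) = (0.114)² / (0.0435) = 0.299
Qₚ = 0.299 > Kₚ = 0.0387, so the reverse reaction proceeds.

in the reverse direction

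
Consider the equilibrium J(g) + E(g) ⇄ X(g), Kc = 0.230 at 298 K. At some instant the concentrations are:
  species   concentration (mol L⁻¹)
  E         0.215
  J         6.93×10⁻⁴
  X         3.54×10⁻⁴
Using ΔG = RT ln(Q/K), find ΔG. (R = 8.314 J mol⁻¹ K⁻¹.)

Qc = [X] / ([J]·[E]) = (3.54×10⁻⁴) / ((6.93×10⁻⁴)·(0.215)) = 2.38
ΔG = RT ln(Qc/Kc) = (8.314 J mol⁻¹ K⁻¹)(298 K) × ln(2.38/0.230)
   = (2.478 kJ/mol)(2.337) = 5.79 kJ/mol
ΔG > 0, so the forward reaction is non-spontaneous (proceeds in reverse).

ΔG = 5.79 kJ/mol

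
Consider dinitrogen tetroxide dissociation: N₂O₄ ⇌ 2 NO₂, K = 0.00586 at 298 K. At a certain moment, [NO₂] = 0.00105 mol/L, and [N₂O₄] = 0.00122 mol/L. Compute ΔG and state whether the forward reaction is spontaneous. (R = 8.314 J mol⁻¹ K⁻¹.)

ΔG = -4.63 kJ/mol; the forward reaction is spontaneous

Q = [NO₂]² / [N₂O₄] = (0.00105)² / (0.00122) = 9.04×10⁻⁴
ΔG = RT ln(Q/K) = (8.314 J mol⁻¹ K⁻¹)(298 K) × ln(9.04×10⁻⁴/0.00586)
   = (2.478 kJ/mol)(-1.869) = -4.63 kJ/mol
ΔG < 0, so the forward reaction is spontaneous (proceeds forward).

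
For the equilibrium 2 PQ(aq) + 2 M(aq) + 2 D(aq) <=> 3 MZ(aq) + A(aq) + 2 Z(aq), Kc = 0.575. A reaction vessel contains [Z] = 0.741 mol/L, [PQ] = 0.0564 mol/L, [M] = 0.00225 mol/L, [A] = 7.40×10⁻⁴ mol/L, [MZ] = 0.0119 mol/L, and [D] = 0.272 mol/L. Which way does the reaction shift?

Qc = [MZ]³·[A]·[Z]² / ([PQ]²·[M]²·[D]²) = (0.0119)³·(7.40×10⁻⁴)·(0.741)² / ((0.0564)²·(0.00225)²·(0.272)²) = 0.575
Qc = 0.575 = Kc, so the system is already at equilibrium.

neither direction; the system is at equilibrium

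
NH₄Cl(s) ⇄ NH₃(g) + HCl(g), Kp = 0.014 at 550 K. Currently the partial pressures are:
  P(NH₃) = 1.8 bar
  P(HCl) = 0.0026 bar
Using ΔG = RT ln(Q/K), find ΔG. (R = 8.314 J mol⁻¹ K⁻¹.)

ΔG = -5.01 kJ/mol

(NH₄Cl is a pure solid — omitted from Qp.)
Qp = P(NH₃)·P(HCl) = (1.8)·(0.0026) = 0.00468
ΔG = RT ln(Qp/Kp) = (8.314 J mol⁻¹ K⁻¹)(550 K) × ln(0.00468/0.014)
   = (4.573 kJ/mol)(-1.096) = -5.01 kJ/mol
ΔG < 0, so the forward reaction is spontaneous (proceeds forward).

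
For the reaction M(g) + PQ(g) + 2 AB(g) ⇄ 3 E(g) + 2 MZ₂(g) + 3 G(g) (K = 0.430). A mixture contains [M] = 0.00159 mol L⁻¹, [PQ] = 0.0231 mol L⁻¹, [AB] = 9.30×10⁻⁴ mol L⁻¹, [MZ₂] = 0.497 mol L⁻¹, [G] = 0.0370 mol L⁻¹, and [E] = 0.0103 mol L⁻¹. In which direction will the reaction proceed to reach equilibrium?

at equilibrium

Q = [E]³·[MZ₂]²·[G]³ / ([M]·[PQ]·[AB]²) = (0.0103)³·(0.497)²·(0.0370)³ / ((0.00159)·(0.0231)·(9.30×10⁻⁴)²) = 0.430
Q = 0.430 = K, so the system is already at equilibrium.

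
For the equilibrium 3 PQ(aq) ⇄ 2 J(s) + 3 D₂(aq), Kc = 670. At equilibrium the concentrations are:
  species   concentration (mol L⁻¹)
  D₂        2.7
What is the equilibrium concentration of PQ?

[PQ] = 0.31 mol L⁻¹

(J is a pure solid — omitted from Kc.)
At equilibrium, Kc = [D₂]³ / [PQ]³ = 670.
(2.7)³ / ([PQ])³ = 670
[PQ]³ = 0.0294 ⇒ [PQ] = 0.31 mol L⁻¹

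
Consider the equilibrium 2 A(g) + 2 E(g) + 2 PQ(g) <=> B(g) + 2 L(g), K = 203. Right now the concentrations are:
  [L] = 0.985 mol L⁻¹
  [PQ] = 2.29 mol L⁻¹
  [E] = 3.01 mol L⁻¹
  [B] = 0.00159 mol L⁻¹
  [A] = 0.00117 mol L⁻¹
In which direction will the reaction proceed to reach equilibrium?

Q = [B]·[L]² / ([A]²·[E]²·[PQ]²) = (0.00159)·(0.985)² / ((0.00117)²·(3.01)²·(2.29)²) = 23.7
Q = 23.7 < K = 203, so the forward reaction proceeds.

toward products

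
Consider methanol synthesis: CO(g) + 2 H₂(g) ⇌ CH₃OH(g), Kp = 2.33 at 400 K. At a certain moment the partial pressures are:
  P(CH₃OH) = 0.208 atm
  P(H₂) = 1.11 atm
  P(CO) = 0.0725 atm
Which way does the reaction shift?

no net change (already at equilibrium)

Qp = P(CH₃OH) / (P(CO)·P(H₂)²) = (0.208) / ((0.0725)·(1.11)²) = 2.33
Qp = 2.33 = Kp, so the system is already at equilibrium.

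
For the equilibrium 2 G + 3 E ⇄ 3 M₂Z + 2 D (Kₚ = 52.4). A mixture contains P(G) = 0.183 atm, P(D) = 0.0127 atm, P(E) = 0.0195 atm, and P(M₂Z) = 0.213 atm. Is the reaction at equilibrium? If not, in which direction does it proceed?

Qₚ = P(M₂Z)³·P(D)² / (P(G)²·P(E)³) = (0.213)³·(0.0127)² / ((0.183)²·(0.0195)³) = 6.28
Qₚ = 6.28 < Kₚ = 52.4, so the forward reaction proceeds.

in the forward direction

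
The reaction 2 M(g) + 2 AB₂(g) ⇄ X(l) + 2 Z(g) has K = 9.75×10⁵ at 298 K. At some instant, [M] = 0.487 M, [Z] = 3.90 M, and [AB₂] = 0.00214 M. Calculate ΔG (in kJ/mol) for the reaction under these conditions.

(X is a pure liquid — omitted from Q.)
Q = [Z]² / ([M]²·[AB₂]²) = (3.90)² / ((0.487)²·(0.00214)²) = 1.40×10⁷
ΔG = RT ln(Q/K) = (8.314 J mol⁻¹ K⁻¹)(298 K) × ln(1.40×10⁷/9.75×10⁵)
   = (2.478 kJ/mol)(2.664) = 6.60 kJ/mol
ΔG > 0, so the forward reaction is non-spontaneous (proceeds in reverse).

ΔG = 6.60 kJ/mol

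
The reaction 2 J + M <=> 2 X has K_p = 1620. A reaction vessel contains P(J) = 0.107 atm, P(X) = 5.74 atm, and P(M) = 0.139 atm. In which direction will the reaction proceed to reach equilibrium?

Q_p = P(X)² / (P(J)²·P(M)) = (5.74)² / ((0.107)²·(0.139)) = 20700
Q_p = 20700 > K_p = 1620, so the reverse reaction proceeds.

in the reverse direction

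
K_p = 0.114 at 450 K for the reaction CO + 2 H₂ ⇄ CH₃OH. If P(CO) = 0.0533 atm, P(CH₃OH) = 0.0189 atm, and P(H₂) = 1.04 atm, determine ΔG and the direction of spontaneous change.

ΔG = 3.95 kJ/mol; the forward reaction is non-spontaneous

Q_p = P(CH₃OH) / (P(CO)·P(H₂)²) = (0.0189) / ((0.0533)·(1.04)²) = 0.328
ΔG = RT ln(Q_p/K_p) = (8.314 J mol⁻¹ K⁻¹)(450 K) × ln(0.328/0.114)
   = (3.741 kJ/mol)(1.057) = 3.95 kJ/mol
ΔG > 0, so the forward reaction is non-spontaneous (proceeds in reverse).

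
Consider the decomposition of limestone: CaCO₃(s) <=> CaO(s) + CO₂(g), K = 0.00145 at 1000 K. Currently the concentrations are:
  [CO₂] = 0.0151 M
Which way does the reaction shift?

reverse (toward reactants)

(CaCO₃, CaO are pure solids — omitted from Q.)
Q = [CO₂] = 0.0151
Q = 0.0151 > K = 0.00145, so the reverse reaction proceeds.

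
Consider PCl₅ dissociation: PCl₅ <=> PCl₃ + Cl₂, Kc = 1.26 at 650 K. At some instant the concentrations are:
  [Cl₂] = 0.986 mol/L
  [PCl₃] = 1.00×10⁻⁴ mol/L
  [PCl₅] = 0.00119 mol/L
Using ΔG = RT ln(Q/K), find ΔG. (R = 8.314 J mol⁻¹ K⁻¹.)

ΔG = -14.7 kJ/mol

Qc = [PCl₃]·[Cl₂] / [PCl₅] = (1.00×10⁻⁴)·(0.986) / (0.00119) = 0.0829
ΔG = RT ln(Qc/Kc) = (8.314 J mol⁻¹ K⁻¹)(650 K) × ln(0.0829/1.26)
   = (5.404 kJ/mol)(-2.721) = -14.7 kJ/mol
ΔG < 0, so the forward reaction is spontaneous (proceeds forward).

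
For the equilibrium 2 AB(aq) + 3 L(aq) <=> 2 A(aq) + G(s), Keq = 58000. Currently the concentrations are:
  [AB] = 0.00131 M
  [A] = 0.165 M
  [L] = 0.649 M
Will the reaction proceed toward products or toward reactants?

(G is a pure solid — omitted from Q.)
Q = [A]² / ([AB]²·[L]³) = (0.165)² / ((0.00131)²·(0.649)³) = 58000
Q = 58000 = Keq, so the system is already at equilibrium.

neither direction; the system is at equilibrium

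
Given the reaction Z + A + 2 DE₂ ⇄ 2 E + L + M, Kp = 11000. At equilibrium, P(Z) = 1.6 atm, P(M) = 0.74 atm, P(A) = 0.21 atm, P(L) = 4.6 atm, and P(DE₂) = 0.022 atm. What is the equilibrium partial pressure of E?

P(E) = 0.72 atm

At equilibrium, Kp = P(E)²·P(L)·P(M) / (P(Z)·P(A)·P(DE₂)²) = 11000.
(P(E))²·(4.6)·(0.74) / ((1.6)·(0.21)·(0.022)²) = 11000
P(E)² = 0.526 ⇒ P(E) = 0.72 atm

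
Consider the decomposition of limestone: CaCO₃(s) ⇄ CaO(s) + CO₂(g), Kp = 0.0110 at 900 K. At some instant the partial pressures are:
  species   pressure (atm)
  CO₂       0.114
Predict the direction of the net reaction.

in the reverse direction

(CaCO₃, CaO are pure solids — omitted from Qp.)
Qp = P(CO₂) = 0.114
Qp = 0.114 > Kp = 0.0110, so the reverse reaction proceeds.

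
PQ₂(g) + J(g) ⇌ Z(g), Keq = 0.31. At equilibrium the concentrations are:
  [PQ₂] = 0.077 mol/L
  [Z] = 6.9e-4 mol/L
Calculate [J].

[J] = 0.029 mol/L

At equilibrium, Keq = [Z] / ([PQ₂]·[J]) = 0.31.
(6.9e-4) / ((0.077)·([J])) = 0.31
[J] = 0.0289 = 0.029 mol/L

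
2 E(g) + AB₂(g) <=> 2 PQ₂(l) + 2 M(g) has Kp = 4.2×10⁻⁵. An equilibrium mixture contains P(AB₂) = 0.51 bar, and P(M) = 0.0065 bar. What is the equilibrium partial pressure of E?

P(E) = 1.4 bar

(PQ₂ is a pure liquid — omitted from Kp.)
At equilibrium, Kp = P(M)² / (P(E)²·P(AB₂)) = 4.2×10⁻⁵.
(0.0065)² / ((P(E))²·(0.51)) = 4.2×10⁻⁵
P(E)² = 1.97 ⇒ P(E) = 1.4 bar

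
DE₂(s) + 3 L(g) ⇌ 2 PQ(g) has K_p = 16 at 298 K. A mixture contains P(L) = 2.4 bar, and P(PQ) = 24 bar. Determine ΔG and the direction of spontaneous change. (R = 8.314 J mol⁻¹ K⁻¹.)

ΔG = 2.37 kJ/mol; the forward reaction is non-spontaneous

(DE₂ is a pure solid — omitted from Q_p.)
Q_p = P(PQ)² / P(L)³ = (24)² / (2.4)³ = 41.7
ΔG = RT ln(Q_p/K_p) = (8.314 J mol⁻¹ K⁻¹)(298 K) × ln(41.7/16)
   = (2.478 kJ/mol)(0.9579) = 2.37 kJ/mol
ΔG > 0, so the forward reaction is non-spontaneous (proceeds in reverse).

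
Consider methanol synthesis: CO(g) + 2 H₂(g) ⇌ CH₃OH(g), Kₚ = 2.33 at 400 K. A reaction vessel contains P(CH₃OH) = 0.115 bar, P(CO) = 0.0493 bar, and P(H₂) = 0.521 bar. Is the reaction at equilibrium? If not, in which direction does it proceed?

toward reactants

Qₚ = P(CH₃OH) / (P(CO)·P(H₂)²) = (0.115) / ((0.0493)·(0.521)²) = 8.59
Qₚ = 8.59 > Kₚ = 2.33, so the reverse reaction proceeds.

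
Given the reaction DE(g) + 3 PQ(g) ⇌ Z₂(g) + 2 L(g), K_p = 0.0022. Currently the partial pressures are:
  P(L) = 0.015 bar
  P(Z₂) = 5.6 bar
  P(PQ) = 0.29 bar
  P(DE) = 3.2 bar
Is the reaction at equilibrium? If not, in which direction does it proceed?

Q_p = P(Z₂)·P(L)² / (P(DE)·P(PQ)³) = (5.6)·(0.015)² / ((3.2)·(0.29)³) = 0.016
Q_p = 0.016 > K_p = 0.0022, so the reverse reaction proceeds.

to the left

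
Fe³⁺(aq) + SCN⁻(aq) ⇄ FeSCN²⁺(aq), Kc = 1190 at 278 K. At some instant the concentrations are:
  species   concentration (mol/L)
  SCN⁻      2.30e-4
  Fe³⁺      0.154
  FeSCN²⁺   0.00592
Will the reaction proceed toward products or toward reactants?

forward (toward products)

Qc = [FeSCN²⁺] / ([Fe³⁺]·[SCN⁻]) = (0.00592) / ((0.154)·(2.30e-4)) = 167
Qc = 167 < Kc = 1190, so the forward reaction proceeds.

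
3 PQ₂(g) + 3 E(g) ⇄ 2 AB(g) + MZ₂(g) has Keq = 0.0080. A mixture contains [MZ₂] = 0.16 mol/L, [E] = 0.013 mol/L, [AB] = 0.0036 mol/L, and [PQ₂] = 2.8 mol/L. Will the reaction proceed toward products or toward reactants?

reverse (toward reactants)

Q = [AB]²·[MZ₂] / ([PQ₂]³·[E]³) = (0.0036)²·(0.16) / ((2.8)³·(0.013)³) = 0.043
Q = 0.043 > Keq = 0.0080, so the reverse reaction proceeds.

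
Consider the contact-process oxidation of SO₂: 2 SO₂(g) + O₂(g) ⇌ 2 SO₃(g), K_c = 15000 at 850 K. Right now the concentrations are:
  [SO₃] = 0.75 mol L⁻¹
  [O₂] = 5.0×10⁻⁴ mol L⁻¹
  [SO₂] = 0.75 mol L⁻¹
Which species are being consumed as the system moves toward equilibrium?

SO₂, O₂ (reactants)

Q_c = [SO₃]² / ([SO₂]²·[O₂]) = (0.75)² / ((0.75)²·(5.0×10⁻⁴)) = 2000
Q_c = 2000 < K_c = 15000: net forward reaction.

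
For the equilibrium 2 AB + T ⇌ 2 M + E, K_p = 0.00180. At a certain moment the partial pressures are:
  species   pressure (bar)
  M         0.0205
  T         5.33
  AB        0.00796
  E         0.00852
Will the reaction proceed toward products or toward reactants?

to the left

Q_p = P(M)²·P(E) / (P(AB)²·P(T)) = (0.0205)²·(0.00852) / ((0.00796)²·(5.33)) = 0.0106
Q_p = 0.0106 > K_p = 0.00180, so the reverse reaction proceeds.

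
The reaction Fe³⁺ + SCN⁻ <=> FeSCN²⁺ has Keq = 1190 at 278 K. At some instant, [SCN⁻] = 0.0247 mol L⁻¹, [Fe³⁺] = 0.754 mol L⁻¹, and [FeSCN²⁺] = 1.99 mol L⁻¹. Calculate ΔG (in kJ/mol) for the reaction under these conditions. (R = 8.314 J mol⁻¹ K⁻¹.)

Q = [FeSCN²⁺] / ([Fe³⁺]·[SCN⁻]) = (1.99) / ((0.754)·(0.0247)) = 107
ΔG = RT ln(Q/Keq) = (8.314 J mol⁻¹ K⁻¹)(278 K) × ln(107/1190)
   = (2.311 kJ/mol)(-2.409) = -5.57 kJ/mol
ΔG < 0, so the forward reaction is spontaneous (proceeds forward).

ΔG = -5.57 kJ/mol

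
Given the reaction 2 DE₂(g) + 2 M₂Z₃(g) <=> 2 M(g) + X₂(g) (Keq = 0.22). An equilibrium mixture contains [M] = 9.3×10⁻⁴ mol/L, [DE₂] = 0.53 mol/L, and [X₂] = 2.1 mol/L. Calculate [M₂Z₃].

[M₂Z₃] = 0.0054 mol/L

At equilibrium, Keq = [M]²·[X₂] / ([DE₂]²·[M₂Z₃]²) = 0.22.
(9.3×10⁻⁴)²·(2.1) / ((0.53)²·([M₂Z₃])²) = 0.22
[M₂Z₃]² = 2.94×10⁻⁵ ⇒ [M₂Z₃] = 0.0054 mol/L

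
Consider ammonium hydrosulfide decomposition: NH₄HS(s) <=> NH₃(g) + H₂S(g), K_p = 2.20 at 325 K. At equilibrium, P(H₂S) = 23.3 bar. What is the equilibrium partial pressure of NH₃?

(NH₄HS is a pure solid — omitted from K_p.)
At equilibrium, K_p = P(NH₃)·P(H₂S) = 2.20.
(P(NH₃))·(23.3) = 2.20
P(NH₃) = 0.0944 bar

P(NH₃) = 0.0944 bar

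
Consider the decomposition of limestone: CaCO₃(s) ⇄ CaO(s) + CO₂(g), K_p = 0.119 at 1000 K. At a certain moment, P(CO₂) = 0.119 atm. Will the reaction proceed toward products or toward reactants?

(CaCO₃, CaO are pure solids — omitted from Q_p.)
Q_p = P(CO₂) = 0.119
Q_p = 0.119 = K_p, so the system is already at equilibrium.

no net change (already at equilibrium)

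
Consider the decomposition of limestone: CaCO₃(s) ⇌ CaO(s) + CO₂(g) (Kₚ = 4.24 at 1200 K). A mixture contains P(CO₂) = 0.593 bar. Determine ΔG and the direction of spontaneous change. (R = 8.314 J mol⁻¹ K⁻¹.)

(CaCO₃, CaO are pure solids — omitted from Qₚ.)
Qₚ = P(CO₂) = 0.593
ΔG = RT ln(Qₚ/Kₚ) = (8.314 J mol⁻¹ K⁻¹)(1200 K) × ln(0.593/4.24)
   = (9.977 kJ/mol)(-1.967) = -19.6 kJ/mol
ΔG < 0, so the forward reaction is spontaneous (proceeds forward).

ΔG = -19.6 kJ/mol; the forward reaction is spontaneous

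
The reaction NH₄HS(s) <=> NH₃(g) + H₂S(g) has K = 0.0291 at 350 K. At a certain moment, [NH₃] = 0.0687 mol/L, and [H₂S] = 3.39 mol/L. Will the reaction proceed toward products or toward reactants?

to the left

(NH₄HS is a pure solid — omitted from Q.)
Q = [NH₃]·[H₂S] = (0.0687)·(3.39) = 0.233
Q = 0.233 > K = 0.0291, so the reverse reaction proceeds.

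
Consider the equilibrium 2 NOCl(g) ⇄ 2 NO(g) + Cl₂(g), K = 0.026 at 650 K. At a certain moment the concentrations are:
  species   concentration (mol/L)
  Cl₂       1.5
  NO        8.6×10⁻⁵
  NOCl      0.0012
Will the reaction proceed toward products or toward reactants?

toward products

Q = [NO]²·[Cl₂] / [NOCl]² = (8.6×10⁻⁵)²·(1.5) / (0.0012)² = 0.0077
Q = 0.0077 < K = 0.026, so the forward reaction proceeds.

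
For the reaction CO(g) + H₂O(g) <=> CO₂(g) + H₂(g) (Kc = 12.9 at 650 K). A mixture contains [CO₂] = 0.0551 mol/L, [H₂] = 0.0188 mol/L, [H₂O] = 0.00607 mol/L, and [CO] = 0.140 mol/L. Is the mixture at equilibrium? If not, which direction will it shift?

Qc = [CO₂]·[H₂] / ([CO]·[H₂O]) = (0.0551)·(0.0188) / ((0.140)·(0.00607)) = 1.22
Qc = 1.22 < Kc = 12.9: net forward reaction.

no; Q < K, reaction proceeds forward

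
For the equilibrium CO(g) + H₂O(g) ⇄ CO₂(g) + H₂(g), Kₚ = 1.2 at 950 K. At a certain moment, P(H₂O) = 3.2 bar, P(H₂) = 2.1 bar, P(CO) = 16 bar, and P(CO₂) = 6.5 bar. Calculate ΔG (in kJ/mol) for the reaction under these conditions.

Qₚ = P(CO₂)·P(H₂) / (P(CO)·P(H₂O)) = (6.5)·(2.1) / ((16)·(3.2)) = 0.267
ΔG = RT ln(Qₚ/Kₚ) = (8.314 J mol⁻¹ K⁻¹)(950 K) × ln(0.267/1.2)
   = (7.898 kJ/mol)(-1.503) = -11.9 kJ/mol
ΔG < 0, so the forward reaction is spontaneous (proceeds forward).

ΔG = -11.9 kJ/mol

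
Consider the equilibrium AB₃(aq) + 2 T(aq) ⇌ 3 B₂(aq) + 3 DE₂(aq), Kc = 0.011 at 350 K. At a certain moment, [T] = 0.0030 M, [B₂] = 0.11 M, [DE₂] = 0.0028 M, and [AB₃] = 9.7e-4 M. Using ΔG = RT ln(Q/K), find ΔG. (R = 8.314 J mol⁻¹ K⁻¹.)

ΔG = -3.46 kJ/mol

Qc = [B₂]³·[DE₂]³ / ([AB₃]·[T]²) = (0.11)³·(0.0028)³ / ((9.7e-4)·(0.0030)²) = 0.00335
ΔG = RT ln(Qc/Kc) = (8.314 J mol⁻¹ K⁻¹)(350 K) × ln(0.00335/0.011)
   = (2.910 kJ/mol)(-1.189) = -3.46 kJ/mol
ΔG < 0, so the forward reaction is spontaneous (proceeds forward).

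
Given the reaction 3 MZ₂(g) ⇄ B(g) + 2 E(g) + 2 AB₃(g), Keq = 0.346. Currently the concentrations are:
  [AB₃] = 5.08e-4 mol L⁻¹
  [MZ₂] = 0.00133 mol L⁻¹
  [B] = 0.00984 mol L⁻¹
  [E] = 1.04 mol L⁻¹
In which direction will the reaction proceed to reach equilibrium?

Q = [B]·[E]²·[AB₃]² / [MZ₂]³ = (0.00984)·(1.04)²·(5.08e-4)² / (0.00133)³ = 1.17
Q = 1.17 > Keq = 0.346, so the reverse reaction proceeds.

to the left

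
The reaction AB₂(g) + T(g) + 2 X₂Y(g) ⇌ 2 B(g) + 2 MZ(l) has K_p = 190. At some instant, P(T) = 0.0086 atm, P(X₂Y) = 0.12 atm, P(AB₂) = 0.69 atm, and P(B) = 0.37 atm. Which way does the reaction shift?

to the left

(MZ is a pure liquid — omitted from Q_p.)
Q_p = P(B)² / (P(AB₂)·P(T)·P(X₂Y)²) = (0.37)² / ((0.69)·(0.0086)·(0.12)²) = 1600
Q_p = 1600 > K_p = 190, so the reverse reaction proceeds.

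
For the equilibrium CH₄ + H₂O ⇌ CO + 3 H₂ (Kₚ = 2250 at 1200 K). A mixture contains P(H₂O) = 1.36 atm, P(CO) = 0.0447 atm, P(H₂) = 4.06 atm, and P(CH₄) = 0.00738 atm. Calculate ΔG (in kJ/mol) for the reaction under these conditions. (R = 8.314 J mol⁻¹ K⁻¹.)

Qₚ = P(CO)·P(H₂)³ / (P(CH₄)·P(H₂O)) = (0.0447)·(4.06)³ / ((0.00738)·(1.36)) = 298
ΔG = RT ln(Qₚ/Kₚ) = (8.314 J mol⁻¹ K⁻¹)(1200 K) × ln(298/2250)
   = (9.977 kJ/mol)(-2.022) = -20.2 kJ/mol
ΔG < 0, so the forward reaction is spontaneous (proceeds forward).

ΔG = -20.2 kJ/mol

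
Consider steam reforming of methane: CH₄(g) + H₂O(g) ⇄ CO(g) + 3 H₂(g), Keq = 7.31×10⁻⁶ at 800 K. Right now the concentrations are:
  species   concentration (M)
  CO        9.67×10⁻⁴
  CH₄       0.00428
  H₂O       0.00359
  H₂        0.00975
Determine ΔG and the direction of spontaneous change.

Q = [CO]·[H₂]³ / ([CH₄]·[H₂O]) = (9.67×10⁻⁴)·(0.00975)³ / ((0.00428)·(0.00359)) = 5.83×10⁻⁵
ΔG = RT ln(Q/Keq) = (8.314 J mol⁻¹ K⁻¹)(800 K) × ln(5.83×10⁻⁵/7.31×10⁻⁶)
   = (6.651 kJ/mol)(2.076) = 13.8 kJ/mol
ΔG > 0, so the forward reaction is non-spontaneous (proceeds in reverse).

ΔG = 13.8 kJ/mol; the forward reaction is non-spontaneous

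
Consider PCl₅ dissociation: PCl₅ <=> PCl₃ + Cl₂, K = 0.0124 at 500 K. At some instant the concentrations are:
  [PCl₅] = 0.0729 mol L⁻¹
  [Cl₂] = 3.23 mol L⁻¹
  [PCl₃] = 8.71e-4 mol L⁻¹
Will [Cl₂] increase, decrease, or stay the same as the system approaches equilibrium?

Q = [PCl₃]·[Cl₂] / [PCl₅] = (8.71e-4)·(3.23) / (0.0729) = 0.0386
Q = 0.0386 > K = 0.0124: net reverse reaction.
Cl₂ is a product, so it decreases.

decrease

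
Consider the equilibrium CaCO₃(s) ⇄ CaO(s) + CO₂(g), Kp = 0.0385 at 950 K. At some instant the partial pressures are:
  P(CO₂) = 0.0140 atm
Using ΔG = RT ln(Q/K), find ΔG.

(CaCO₃, CaO are pure solids — omitted from Qp.)
Qp = P(CO₂) = 0.0140
ΔG = RT ln(Qp/Kp) = (8.314 J mol⁻¹ K⁻¹)(950 K) × ln(0.0140/0.0385)
   = (7.898 kJ/mol)(-1.012) = -7.99 kJ/mol
ΔG < 0, so the forward reaction is spontaneous (proceeds forward).

ΔG = -7.99 kJ/mol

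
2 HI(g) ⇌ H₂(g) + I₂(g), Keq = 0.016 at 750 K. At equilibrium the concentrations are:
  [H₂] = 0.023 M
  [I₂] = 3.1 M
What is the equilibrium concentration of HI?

At equilibrium, Keq = [H₂]·[I₂] / [HI]² = 0.016.
(0.023)·(3.1) / ([HI])² = 0.016
[HI]² = 4.46 ⇒ [HI] = 2.1 M

[HI] = 2.1 M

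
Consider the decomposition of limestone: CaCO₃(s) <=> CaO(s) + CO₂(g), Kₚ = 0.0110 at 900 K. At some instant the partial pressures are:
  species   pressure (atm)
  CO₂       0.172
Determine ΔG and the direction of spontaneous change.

(CaCO₃, CaO are pure solids — omitted from Qₚ.)
Qₚ = P(CO₂) = 0.172
ΔG = RT ln(Qₚ/Kₚ) = (8.314 J mol⁻¹ K⁻¹)(900 K) × ln(0.172/0.0110)
   = (7.483 kJ/mol)(2.750) = 20.6 kJ/mol
ΔG > 0, so the forward reaction is non-spontaneous (proceeds in reverse).

ΔG = 20.6 kJ/mol; the forward reaction is non-spontaneous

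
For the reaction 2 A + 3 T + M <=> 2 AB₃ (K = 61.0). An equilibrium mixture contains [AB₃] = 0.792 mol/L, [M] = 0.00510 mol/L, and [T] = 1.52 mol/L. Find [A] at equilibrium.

At equilibrium, K = [AB₃]² / ([A]²·[T]³·[M]) = 61.0.
(0.792)² / (([A])²·(1.52)³·(0.00510)) = 61.0
[A]² = 0.574 ⇒ [A] = 0.758 mol/L

[A] = 0.758 mol/L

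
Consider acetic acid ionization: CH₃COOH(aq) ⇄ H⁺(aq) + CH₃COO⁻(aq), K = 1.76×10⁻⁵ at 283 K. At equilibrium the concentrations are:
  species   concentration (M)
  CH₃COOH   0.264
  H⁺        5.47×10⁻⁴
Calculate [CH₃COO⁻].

At equilibrium, K = [H⁺]·[CH₃COO⁻] / [CH₃COOH] = 1.76×10⁻⁵.
(5.47×10⁻⁴)·([CH₃COO⁻]) / (0.264) = 1.76×10⁻⁵
[CH₃COO⁻] = 0.00849 M

[CH₃COO⁻] = 0.00849 M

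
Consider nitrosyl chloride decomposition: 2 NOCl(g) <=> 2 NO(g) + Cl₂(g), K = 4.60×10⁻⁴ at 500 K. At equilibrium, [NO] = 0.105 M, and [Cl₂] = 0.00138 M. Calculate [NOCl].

[NOCl] = 0.182 M

At equilibrium, K = [NO]²·[Cl₂] / [NOCl]² = 4.60×10⁻⁴.
(0.105)²·(0.00138) / ([NOCl])² = 4.60×10⁻⁴
[NOCl]² = 0.0331 ⇒ [NOCl] = 0.182 M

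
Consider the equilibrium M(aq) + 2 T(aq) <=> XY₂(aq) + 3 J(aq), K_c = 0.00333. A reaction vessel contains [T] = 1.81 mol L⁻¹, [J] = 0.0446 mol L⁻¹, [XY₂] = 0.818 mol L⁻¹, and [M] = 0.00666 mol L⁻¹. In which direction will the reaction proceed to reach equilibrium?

at equilibrium

Q_c = [XY₂]·[J]³ / ([M]·[T]²) = (0.818)·(0.0446)³ / ((0.00666)·(1.81)²) = 0.00333
Q_c = 0.00333 = K_c, so the system is already at equilibrium.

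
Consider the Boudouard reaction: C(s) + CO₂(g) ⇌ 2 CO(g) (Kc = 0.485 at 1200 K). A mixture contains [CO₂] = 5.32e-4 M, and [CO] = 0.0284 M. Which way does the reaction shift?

reverse (toward reactants)

(C is a pure solid — omitted from Qc.)
Qc = [CO]² / [CO₂] = (0.0284)² / (5.32e-4) = 1.52
Qc = 1.52 > Kc = 0.485, so the reverse reaction proceeds.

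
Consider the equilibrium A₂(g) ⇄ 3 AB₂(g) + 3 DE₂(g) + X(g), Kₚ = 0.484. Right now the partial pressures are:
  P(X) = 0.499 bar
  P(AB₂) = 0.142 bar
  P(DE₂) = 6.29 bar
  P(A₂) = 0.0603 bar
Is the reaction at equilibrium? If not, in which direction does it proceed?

in the reverse direction

Qₚ = P(AB₂)³·P(DE₂)³·P(X) / P(A₂) = (0.142)³·(6.29)³·(0.499) / (0.0603) = 5.90
Qₚ = 5.90 > Kₚ = 0.484, so the reverse reaction proceeds.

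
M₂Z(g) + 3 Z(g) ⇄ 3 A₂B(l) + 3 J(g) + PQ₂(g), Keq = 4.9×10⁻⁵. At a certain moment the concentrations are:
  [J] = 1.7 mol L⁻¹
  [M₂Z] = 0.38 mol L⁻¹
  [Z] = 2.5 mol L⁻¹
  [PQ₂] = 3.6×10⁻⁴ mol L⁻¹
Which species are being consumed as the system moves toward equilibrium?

(A₂B is a pure liquid — omitted from Q.)
Q = [J]³·[PQ₂] / ([M₂Z]·[Z]³) = (1.7)³·(3.6×10⁻⁴) / ((0.38)·(2.5)³) = 3.0×10⁻⁴
Q = 3.0×10⁻⁴ > Keq = 4.9×10⁻⁵: net reverse reaction.

A₂B, J, PQ₂ (products)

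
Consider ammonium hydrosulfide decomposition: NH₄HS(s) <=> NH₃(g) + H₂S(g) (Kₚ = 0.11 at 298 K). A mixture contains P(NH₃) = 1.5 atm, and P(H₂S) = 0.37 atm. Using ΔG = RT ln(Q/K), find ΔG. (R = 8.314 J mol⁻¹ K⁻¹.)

(NH₄HS is a pure solid — omitted from Qₚ.)
Qₚ = P(NH₃)·P(H₂S) = (1.5)·(0.37) = 0.555
ΔG = RT ln(Qₚ/Kₚ) = (8.314 J mol⁻¹ K⁻¹)(298 K) × ln(0.555/0.11)
   = (2.478 kJ/mol)(1.618) = 4.01 kJ/mol
ΔG > 0, so the forward reaction is non-spontaneous (proceeds in reverse).

ΔG = 4.01 kJ/mol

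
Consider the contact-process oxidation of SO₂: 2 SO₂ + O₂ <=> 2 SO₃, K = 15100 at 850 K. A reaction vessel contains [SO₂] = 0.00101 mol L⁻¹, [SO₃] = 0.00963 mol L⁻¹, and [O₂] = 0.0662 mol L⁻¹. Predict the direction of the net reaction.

Q = [SO₃]² / ([SO₂]²·[O₂]) = (0.00963)² / ((0.00101)²·(0.0662)) = 1370
Q = 1370 < K = 15100, so the forward reaction proceeds.

toward products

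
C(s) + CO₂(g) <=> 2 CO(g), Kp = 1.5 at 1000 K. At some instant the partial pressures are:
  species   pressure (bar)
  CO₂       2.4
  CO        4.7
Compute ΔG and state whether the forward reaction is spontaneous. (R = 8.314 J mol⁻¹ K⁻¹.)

ΔG = 15.1 kJ/mol; the forward reaction is non-spontaneous

(C is a pure solid — omitted from Qp.)
Qp = P(CO)² / P(CO₂) = (4.7)² / (2.4) = 9.20
ΔG = RT ln(Qp/Kp) = (8.314 J mol⁻¹ K⁻¹)(1000 K) × ln(9.20/1.5)
   = (8.314 kJ/mol)(1.814) = 15.1 kJ/mol
ΔG > 0, so the forward reaction is non-spontaneous (proceeds in reverse).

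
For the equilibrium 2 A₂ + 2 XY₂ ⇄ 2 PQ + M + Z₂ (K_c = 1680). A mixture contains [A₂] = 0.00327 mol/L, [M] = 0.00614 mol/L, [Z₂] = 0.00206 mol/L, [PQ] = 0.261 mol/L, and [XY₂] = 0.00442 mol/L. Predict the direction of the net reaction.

reverse (toward reactants)

Q_c = [PQ]²·[M]·[Z₂] / ([A₂]²·[XY₂]²) = (0.261)²·(0.00614)·(0.00206) / ((0.00327)²·(0.00442)²) = 4120
Q_c = 4120 > K_c = 1680, so the reverse reaction proceeds.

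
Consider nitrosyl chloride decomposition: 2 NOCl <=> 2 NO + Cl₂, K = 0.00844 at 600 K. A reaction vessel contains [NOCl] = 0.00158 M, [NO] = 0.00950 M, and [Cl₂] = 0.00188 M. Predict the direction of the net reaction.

Q = [NO]²·[Cl₂] / [NOCl]² = (0.00950)²·(0.00188) / (0.00158)² = 0.0680
Q = 0.0680 > K = 0.00844, so the reverse reaction proceeds.

toward reactants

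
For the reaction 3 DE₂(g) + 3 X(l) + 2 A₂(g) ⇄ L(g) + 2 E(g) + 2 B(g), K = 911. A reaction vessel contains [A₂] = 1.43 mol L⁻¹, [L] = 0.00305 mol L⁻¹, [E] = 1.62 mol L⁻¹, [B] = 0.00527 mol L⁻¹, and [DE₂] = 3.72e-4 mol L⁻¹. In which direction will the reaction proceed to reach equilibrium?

(X is a pure liquid — omitted from Q.)
Q = [L]·[E]²·[B]² / ([DE₂]³·[A₂]²) = (0.00305)·(1.62)²·(0.00527)² / ((3.72e-4)³·(1.43)²) = 2110
Q = 2110 > K = 911, so the reverse reaction proceeds.

reverse (toward reactants)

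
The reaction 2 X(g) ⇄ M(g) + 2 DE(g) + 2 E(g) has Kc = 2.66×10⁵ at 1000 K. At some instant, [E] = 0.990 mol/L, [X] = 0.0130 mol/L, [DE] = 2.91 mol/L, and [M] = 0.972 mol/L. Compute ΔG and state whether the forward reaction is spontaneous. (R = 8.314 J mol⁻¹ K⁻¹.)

Qc = [M]·[DE]²·[E]² / [X]² = (0.972)·(2.91)²·(0.990)² / (0.0130)² = 47700
ΔG = RT ln(Qc/Kc) = (8.314 J mol⁻¹ K⁻¹)(1000 K) × ln(47700/2.66×10⁵)
   = (8.314 kJ/mol)(-1.719) = -14.3 kJ/mol
ΔG < 0, so the forward reaction is spontaneous (proceeds forward).

ΔG = -14.3 kJ/mol; the forward reaction is spontaneous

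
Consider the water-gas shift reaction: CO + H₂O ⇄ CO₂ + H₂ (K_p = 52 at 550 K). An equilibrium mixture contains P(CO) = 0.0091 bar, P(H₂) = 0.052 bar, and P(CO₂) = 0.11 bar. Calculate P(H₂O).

P(H₂O) = 0.012 bar

At equilibrium, K_p = P(CO₂)·P(H₂) / (P(CO)·P(H₂O)) = 52.
(0.11)·(0.052) / ((0.0091)·(P(H₂O))) = 52
P(H₂O) = 0.0121 = 0.012 bar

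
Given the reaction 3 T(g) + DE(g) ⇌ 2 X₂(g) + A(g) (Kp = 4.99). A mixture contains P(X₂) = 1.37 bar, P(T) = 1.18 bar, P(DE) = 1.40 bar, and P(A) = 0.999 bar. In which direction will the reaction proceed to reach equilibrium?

Qp = P(X₂)²·P(A) / (P(T)³·P(DE)) = (1.37)²·(0.999) / ((1.18)³·(1.40)) = 0.815
Qp = 0.815 < Kp = 4.99, so the forward reaction proceeds.

to the right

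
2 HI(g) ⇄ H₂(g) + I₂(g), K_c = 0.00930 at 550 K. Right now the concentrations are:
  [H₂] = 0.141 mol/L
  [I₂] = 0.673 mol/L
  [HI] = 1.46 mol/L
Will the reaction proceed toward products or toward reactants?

Q_c = [H₂]·[I₂] / [HI]² = (0.141)·(0.673) / (1.46)² = 0.0445
Q_c = 0.0445 > K_c = 0.00930, so the reverse reaction proceeds.

reverse (toward reactants)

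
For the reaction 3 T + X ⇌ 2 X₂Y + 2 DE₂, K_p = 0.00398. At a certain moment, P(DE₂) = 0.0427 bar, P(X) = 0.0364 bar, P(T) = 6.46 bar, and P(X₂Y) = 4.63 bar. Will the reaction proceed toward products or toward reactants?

Q_p = P(X₂Y)²·P(DE₂)² / (P(T)³·P(X)) = (4.63)²·(0.0427)² / ((6.46)³·(0.0364)) = 0.00398
Q_p = 0.00398 = K_p, so the system is already at equilibrium.

neither direction; the system is at equilibrium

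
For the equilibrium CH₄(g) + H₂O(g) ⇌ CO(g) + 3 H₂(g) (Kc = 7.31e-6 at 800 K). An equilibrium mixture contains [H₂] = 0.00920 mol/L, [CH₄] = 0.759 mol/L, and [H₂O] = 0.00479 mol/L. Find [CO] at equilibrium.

[CO] = 0.0341 mol/L

At equilibrium, Kc = [CO]·[H₂]³ / ([CH₄]·[H₂O]) = 7.31e-6.
([CO])·(0.00920)³ / ((0.759)·(0.00479)) = 7.31e-6
[CO] = 0.0341 mol/L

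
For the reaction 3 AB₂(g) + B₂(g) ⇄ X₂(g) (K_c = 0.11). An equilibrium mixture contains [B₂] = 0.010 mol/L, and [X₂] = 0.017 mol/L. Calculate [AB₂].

At equilibrium, K_c = [X₂] / ([AB₂]³·[B₂]) = 0.11.
(0.017) / (([AB₂])³·(0.010)) = 0.11
[AB₂]³ = 15.5 ⇒ [AB₂] = 2.5 mol/L

[AB₂] = 2.5 mol/L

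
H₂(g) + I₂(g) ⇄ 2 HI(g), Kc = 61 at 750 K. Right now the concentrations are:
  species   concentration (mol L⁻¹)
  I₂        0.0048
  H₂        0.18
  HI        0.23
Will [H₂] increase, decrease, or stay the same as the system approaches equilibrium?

Qc = [HI]² / ([H₂]·[I₂]) = (0.23)² / ((0.18)·(0.0048)) = 61
Qc = 61 = Kc; the system is at equilibrium.

stay the same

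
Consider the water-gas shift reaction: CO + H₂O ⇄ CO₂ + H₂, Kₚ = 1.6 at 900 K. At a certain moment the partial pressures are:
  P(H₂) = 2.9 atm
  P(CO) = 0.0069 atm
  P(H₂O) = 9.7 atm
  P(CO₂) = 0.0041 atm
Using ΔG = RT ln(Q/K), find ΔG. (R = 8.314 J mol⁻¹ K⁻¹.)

Qₚ = P(CO₂)·P(H₂) / (P(CO)·P(H₂O)) = (0.0041)·(2.9) / ((0.0069)·(9.7)) = 0.178
ΔG = RT ln(Qₚ/Kₚ) = (8.314 J mol⁻¹ K⁻¹)(900 K) × ln(0.178/1.6)
   = (7.483 kJ/mol)(-2.196) = -16.4 kJ/mol
ΔG < 0, so the forward reaction is spontaneous (proceeds forward).

ΔG = -16.4 kJ/mol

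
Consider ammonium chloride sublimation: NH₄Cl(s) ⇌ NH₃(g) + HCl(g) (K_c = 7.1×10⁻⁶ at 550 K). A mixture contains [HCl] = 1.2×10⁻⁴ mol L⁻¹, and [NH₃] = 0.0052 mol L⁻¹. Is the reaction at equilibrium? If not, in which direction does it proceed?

(NH₄Cl is a pure solid — omitted from Q_c.)
Q_c = [NH₃]·[HCl] = (0.0052)·(1.2×10⁻⁴) = 6.2×10⁻⁷
Q_c = 6.2×10⁻⁷ < K_c = 7.1×10⁻⁶, so the forward reaction proceeds.

in the forward direction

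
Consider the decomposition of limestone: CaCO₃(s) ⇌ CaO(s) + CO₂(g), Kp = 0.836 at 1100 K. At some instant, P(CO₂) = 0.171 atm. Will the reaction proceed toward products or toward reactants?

to the right

(CaCO₃, CaO are pure solids — omitted from Qp.)
Qp = P(CO₂) = 0.171
Qp = 0.171 < Kp = 0.836, so the forward reaction proceeds.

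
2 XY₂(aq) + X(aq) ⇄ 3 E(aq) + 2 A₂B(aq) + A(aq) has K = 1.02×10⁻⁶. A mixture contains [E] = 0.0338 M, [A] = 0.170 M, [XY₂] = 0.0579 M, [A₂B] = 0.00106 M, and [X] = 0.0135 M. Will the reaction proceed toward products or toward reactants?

Q = [E]³·[A₂B]²·[A] / ([XY₂]²·[X]) = (0.0338)³·(0.00106)²·(0.170) / ((0.0579)²·(0.0135)) = 1.63×10⁻⁷
Q = 1.63×10⁻⁷ < K = 1.02×10⁻⁶, so the forward reaction proceeds.

toward products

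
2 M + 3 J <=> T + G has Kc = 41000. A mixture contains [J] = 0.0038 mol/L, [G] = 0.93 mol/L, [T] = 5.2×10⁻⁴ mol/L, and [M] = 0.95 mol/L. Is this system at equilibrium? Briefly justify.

no; Q < K, reaction proceeds forward

Qc = [T]·[G] / ([M]²·[J]³) = (5.2×10⁻⁴)·(0.93) / ((0.95)²·(0.0038)³) = 9800
Qc = 9800 < Kc = 41000: net forward reaction.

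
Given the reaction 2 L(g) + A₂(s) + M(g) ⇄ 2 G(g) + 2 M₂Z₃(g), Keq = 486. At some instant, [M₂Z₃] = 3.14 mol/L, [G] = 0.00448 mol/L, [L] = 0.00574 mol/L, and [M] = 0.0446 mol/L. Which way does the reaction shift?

to the right

(A₂ is a pure solid — omitted from Q.)
Q = [G]²·[M₂Z₃]² / ([L]²·[M]) = (0.00448)²·(3.14)² / ((0.00574)²·(0.0446)) = 135
Q = 135 < Keq = 486, so the forward reaction proceeds.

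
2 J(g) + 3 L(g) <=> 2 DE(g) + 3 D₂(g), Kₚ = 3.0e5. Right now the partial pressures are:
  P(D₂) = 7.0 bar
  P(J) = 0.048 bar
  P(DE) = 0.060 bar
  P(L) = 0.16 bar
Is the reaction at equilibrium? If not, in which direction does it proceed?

forward (toward products)

Qₚ = P(DE)²·P(D₂)³ / (P(J)²·P(L)³) = (0.060)²·(7.0)³ / ((0.048)²·(0.16)³) = 1.3e5
Qₚ = 1.3e5 < Kₚ = 3.0e5, so the forward reaction proceeds.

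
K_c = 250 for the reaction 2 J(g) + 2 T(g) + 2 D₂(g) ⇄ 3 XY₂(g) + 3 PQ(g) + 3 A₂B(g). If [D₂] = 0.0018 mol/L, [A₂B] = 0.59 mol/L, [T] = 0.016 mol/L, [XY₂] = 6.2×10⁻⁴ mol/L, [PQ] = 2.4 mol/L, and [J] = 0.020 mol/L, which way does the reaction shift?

Q_c = [XY₂]³·[PQ]³·[A₂B]³ / ([J]²·[T]²·[D₂]²) = (6.2×10⁻⁴)³·(2.4)³·(0.59)³ / ((0.020)²·(0.016)²·(0.0018)²) = 2000
Q_c = 2000 > K_c = 250, so the reverse reaction proceeds.

reverse (toward reactants)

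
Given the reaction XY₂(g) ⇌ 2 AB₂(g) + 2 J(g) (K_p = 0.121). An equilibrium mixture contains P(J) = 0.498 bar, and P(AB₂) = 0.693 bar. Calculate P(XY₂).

P(XY₂) = 0.984 bar

At equilibrium, K_p = P(AB₂)²·P(J)² / P(XY₂) = 0.121.
(0.693)²·(0.498)² / (P(XY₂)) = 0.121
P(XY₂) = 0.984 bar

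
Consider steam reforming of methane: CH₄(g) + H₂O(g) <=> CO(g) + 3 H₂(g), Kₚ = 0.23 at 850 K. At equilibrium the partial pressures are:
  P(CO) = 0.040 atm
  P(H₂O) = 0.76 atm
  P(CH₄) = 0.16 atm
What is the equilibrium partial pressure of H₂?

P(H₂) = 0.89 atm

At equilibrium, Kₚ = P(CO)·P(H₂)³ / (P(CH₄)·P(H₂O)) = 0.23.
(0.040)·(P(H₂))³ / ((0.16)·(0.76)) = 0.23
P(H₂)³ = 0.699 ⇒ P(H₂) = 0.89 atm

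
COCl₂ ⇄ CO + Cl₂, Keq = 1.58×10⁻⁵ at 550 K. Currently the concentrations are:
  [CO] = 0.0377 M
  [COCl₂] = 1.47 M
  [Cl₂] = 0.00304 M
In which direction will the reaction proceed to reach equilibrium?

Q = [CO]·[Cl₂] / [COCl₂] = (0.0377)·(0.00304) / (1.47) = 7.80×10⁻⁵
Q = 7.80×10⁻⁵ > Keq = 1.58×10⁻⁵, so the reverse reaction proceeds.

toward reactants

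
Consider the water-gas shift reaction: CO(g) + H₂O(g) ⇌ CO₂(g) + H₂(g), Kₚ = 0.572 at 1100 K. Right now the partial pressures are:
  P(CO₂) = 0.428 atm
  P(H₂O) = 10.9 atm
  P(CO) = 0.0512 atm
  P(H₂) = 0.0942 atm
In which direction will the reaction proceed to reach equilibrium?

forward (toward products)

Qₚ = P(CO₂)·P(H₂) / (P(CO)·P(H₂O)) = (0.428)·(0.0942) / ((0.0512)·(10.9)) = 0.0722
Qₚ = 0.0722 < Kₚ = 0.572, so the forward reaction proceeds.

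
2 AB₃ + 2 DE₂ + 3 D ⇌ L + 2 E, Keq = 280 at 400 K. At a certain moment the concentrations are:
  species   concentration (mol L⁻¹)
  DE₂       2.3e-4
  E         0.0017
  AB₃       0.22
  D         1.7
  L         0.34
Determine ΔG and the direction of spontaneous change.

Q = [L]·[E]² / ([AB₃]²·[DE₂]²·[D]³) = (0.34)·(0.0017)² / ((0.22)²·(2.3e-4)²·(1.7)³) = 78.1
ΔG = RT ln(Q/Keq) = (8.314 J mol⁻¹ K⁻¹)(400 K) × ln(78.1/280)
   = (3.326 kJ/mol)(-1.277) = -4.25 kJ/mol
ΔG < 0, so the forward reaction is spontaneous (proceeds forward).

ΔG = -4.25 kJ/mol; the forward reaction is spontaneous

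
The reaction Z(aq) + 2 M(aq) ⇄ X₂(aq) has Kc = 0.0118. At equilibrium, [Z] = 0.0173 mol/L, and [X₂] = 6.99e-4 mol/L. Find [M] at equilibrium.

[M] = 1.85 mol/L

At equilibrium, Kc = [X₂] / ([Z]·[M]²) = 0.0118.
(6.99e-4) / ((0.0173)·([M])²) = 0.0118
[M]² = 3.42 ⇒ [M] = 1.85 mol/L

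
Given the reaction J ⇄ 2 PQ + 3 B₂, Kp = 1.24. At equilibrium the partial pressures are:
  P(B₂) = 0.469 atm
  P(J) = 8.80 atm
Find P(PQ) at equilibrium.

P(PQ) = 10.3 atm

At equilibrium, Kp = P(PQ)²·P(B₂)³ / P(J) = 1.24.
(P(PQ))²·(0.469)³ / (8.80) = 1.24
P(PQ)² = 106 ⇒ P(PQ) = 10.3 atm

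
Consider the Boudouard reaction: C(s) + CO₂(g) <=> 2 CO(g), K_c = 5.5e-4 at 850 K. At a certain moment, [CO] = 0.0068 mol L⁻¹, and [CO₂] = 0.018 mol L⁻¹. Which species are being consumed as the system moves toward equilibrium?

CO (products)

(C is a pure solid — omitted from Q_c.)
Q_c = [CO]² / [CO₂] = (0.0068)² / (0.018) = 0.0026
Q_c = 0.0026 > K_c = 5.5e-4: net reverse reaction.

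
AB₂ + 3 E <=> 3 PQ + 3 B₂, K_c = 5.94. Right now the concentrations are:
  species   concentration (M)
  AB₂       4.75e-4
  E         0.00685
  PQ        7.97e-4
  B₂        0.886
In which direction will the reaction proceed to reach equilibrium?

in the forward direction

Q_c = [PQ]³·[B₂]³ / ([AB₂]·[E]³) = (7.97e-4)³·(0.886)³ / ((4.75e-4)·(0.00685)³) = 2.31
Q_c = 2.31 < K_c = 5.94, so the forward reaction proceeds.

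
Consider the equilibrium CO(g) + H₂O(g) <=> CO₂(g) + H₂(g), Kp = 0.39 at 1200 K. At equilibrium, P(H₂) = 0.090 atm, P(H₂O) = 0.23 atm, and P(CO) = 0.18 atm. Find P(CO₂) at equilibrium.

At equilibrium, Kp = P(CO₂)·P(H₂) / (P(CO)·P(H₂O)) = 0.39.
(P(CO₂))·(0.090) / ((0.18)·(0.23)) = 0.39
P(CO₂) = 0.179 = 0.18 atm

P(CO₂) = 0.18 atm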